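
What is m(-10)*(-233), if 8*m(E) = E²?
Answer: -5825/2 ≈ -2912.5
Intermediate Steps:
m(E) = E²/8
m(-10)*(-233) = ((⅛)*(-10)²)*(-233) = ((⅛)*100)*(-233) = (25/2)*(-233) = -5825/2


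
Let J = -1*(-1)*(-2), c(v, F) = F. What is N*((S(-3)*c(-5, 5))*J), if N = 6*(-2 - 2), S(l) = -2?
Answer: -480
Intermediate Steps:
N = -24 (N = 6*(-4) = -24)
J = -2 (J = 1*(-2) = -2)
N*((S(-3)*c(-5, 5))*J) = -24*(-2*5)*(-2) = -(-240)*(-2) = -24*20 = -480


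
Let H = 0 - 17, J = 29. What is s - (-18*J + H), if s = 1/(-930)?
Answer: 501269/930 ≈ 539.00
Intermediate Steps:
H = -17
s = -1/930 ≈ -0.0010753
s - (-18*J + H) = -1/930 - (-18*29 - 17) = -1/930 - (-522 - 17) = -1/930 - 1*(-539) = -1/930 + 539 = 501269/930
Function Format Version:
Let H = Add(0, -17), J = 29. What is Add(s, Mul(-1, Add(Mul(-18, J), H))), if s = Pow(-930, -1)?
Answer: Rational(501269, 930) ≈ 539.00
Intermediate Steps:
H = -17
s = Rational(-1, 930) ≈ -0.0010753
Add(s, Mul(-1, Add(Mul(-18, J), H))) = Add(Rational(-1, 930), Mul(-1, Add(Mul(-18, 29), -17))) = Add(Rational(-1, 930), Mul(-1, Add(-522, -17))) = Add(Rational(-1, 930), Mul(-1, -539)) = Add(Rational(-1, 930), 539) = Rational(501269, 930)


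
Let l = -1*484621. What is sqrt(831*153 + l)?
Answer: I*sqrt(357478) ≈ 597.89*I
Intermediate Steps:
l = -484621
sqrt(831*153 + l) = sqrt(831*153 - 484621) = sqrt(127143 - 484621) = sqrt(-357478) = I*sqrt(357478)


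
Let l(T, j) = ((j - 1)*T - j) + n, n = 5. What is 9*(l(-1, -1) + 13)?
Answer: 189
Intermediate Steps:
l(T, j) = 5 - j + T*(-1 + j) (l(T, j) = ((j - 1)*T - j) + 5 = ((-1 + j)*T - j) + 5 = (T*(-1 + j) - j) + 5 = (-j + T*(-1 + j)) + 5 = 5 - j + T*(-1 + j))
9*(l(-1, -1) + 13) = 9*((5 - 1*(-1) - 1*(-1) - 1*(-1)) + 13) = 9*((5 + 1 + 1 + 1) + 13) = 9*(8 + 13) = 9*21 = 189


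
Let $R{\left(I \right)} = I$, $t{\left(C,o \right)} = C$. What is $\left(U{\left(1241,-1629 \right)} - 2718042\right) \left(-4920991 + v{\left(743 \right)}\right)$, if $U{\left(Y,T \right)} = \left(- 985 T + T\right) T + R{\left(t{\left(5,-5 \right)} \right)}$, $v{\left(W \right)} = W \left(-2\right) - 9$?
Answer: $12866889999861566$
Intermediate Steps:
$v{\left(W \right)} = -9 - 2 W$ ($v{\left(W \right)} = - 2 W - 9 = -9 - 2 W$)
$U{\left(Y,T \right)} = 5 - 984 T^{2}$ ($U{\left(Y,T \right)} = \left(- 985 T + T\right) T + 5 = - 984 T T + 5 = - 984 T^{2} + 5 = 5 - 984 T^{2}$)
$\left(U{\left(1241,-1629 \right)} - 2718042\right) \left(-4920991 + v{\left(743 \right)}\right) = \left(\left(5 - 984 \left(-1629\right)^{2}\right) - 2718042\right) \left(-4920991 - 1495\right) = \left(\left(5 - 2611182744\right) - 2718042\right) \left(-4920991 - 1495\right) = \left(-2611182739 - 2718042\right) \left(-4922486\right) = \left(-2613900781\right) \left(-4922486\right) = 12866889999861566$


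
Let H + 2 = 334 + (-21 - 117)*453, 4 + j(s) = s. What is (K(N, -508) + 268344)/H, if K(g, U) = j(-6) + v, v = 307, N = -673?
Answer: -268641/62182 ≈ -4.3202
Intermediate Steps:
j(s) = -4 + s
K(g, U) = 297 (K(g, U) = (-4 - 6) + 307 = -10 + 307 = 297)
H = -62182 (H = -2 + (334 + (-21 - 117)*453) = -2 + (334 - 138*453) = -2 + (334 - 62514) = -2 - 62180 = -62182)
(K(N, -508) + 268344)/H = (297 + 268344)/(-62182) = 268641*(-1/62182) = -268641/62182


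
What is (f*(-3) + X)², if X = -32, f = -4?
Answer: 400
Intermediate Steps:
(f*(-3) + X)² = (-4*(-3) - 32)² = (12 - 32)² = (-20)² = 400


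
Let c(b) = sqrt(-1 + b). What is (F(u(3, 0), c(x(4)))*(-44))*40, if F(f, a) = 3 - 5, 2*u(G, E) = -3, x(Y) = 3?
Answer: 3520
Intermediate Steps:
u(G, E) = -3/2 (u(G, E) = (1/2)*(-3) = -3/2)
F(f, a) = -2
(F(u(3, 0), c(x(4)))*(-44))*40 = -2*(-44)*40 = 88*40 = 3520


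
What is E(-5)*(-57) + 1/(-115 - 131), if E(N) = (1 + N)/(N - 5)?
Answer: -28049/1230 ≈ -22.804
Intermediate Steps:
E(N) = (1 + N)/(-5 + N)
E(-5)*(-57) + 1/(-115 - 131) = ((1 - 5)/(-5 - 5))*(-57) + 1/(-115 - 131) = (-4/(-10))*(-57) + 1/(-246) = -⅒*(-4)*(-57) - 1/246 = (⅖)*(-57) - 1/246 = -114/5 - 1/246 = -28049/1230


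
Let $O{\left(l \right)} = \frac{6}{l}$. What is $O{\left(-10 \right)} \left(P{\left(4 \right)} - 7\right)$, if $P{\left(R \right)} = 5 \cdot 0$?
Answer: $\frac{21}{5} \approx 4.2$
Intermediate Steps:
$P{\left(R \right)} = 0$
$O{\left(-10 \right)} \left(P{\left(4 \right)} - 7\right) = \frac{6}{-10} \left(0 - 7\right) = 6 \left(- \frac{1}{10}\right) \left(-7\right) = \left(- \frac{3}{5}\right) \left(-7\right) = \frac{21}{5}$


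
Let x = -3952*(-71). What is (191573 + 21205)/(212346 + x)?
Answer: 106389/246469 ≈ 0.43165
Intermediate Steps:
x = 280592
(191573 + 21205)/(212346 + x) = (191573 + 21205)/(212346 + 280592) = 212778/492938 = 212778*(1/492938) = 106389/246469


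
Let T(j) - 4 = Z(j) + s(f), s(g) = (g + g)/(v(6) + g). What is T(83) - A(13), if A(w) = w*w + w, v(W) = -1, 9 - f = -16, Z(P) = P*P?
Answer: 80557/12 ≈ 6713.1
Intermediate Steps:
Z(P) = P²
f = 25 (f = 9 - 1*(-16) = 9 + 16 = 25)
s(g) = 2*g/(-1 + g) (s(g) = (g + g)/(-1 + g) = (2*g)/(-1 + g) = 2*g/(-1 + g))
T(j) = 73/12 + j² (T(j) = 4 + (j² + 2*25/(-1 + 25)) = 4 + (j² + 2*25/24) = 4 + (j² + 2*25*(1/24)) = 4 + (j² + 25/12) = 4 + (25/12 + j²) = 73/12 + j²)
A(w) = w + w² (A(w) = w² + w = w + w²)
T(83) - A(13) = (73/12 + 83²) - 13*(1 + 13) = (73/12 + 6889) - 13*14 = 82741/12 - 1*182 = 82741/12 - 182 = 80557/12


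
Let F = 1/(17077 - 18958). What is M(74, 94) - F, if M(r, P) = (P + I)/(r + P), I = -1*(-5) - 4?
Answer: 59621/105336 ≈ 0.56601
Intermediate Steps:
I = 1 (I = 5 - 4 = 1)
M(r, P) = (1 + P)/(P + r) (M(r, P) = (P + 1)/(r + P) = (1 + P)/(P + r))
F = -1/1881 (F = 1/(-1881) = -1/1881 ≈ -0.00053163)
M(74, 94) - F = (1 + 94)/(94 + 74) - 1*(-1/1881) = 95/168 + 1/1881 = 59621/105336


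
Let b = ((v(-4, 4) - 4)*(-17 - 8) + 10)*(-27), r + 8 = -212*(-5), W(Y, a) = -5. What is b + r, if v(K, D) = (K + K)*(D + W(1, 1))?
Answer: 3482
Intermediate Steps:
r = 1052 (r = -8 - 212*(-5) = -8 + 1060 = 1052)
v(K, D) = 2*K*(-5 + D) (v(K, D) = (K + K)*(D - 5) = (2*K)*(-5 + D) = 2*K*(-5 + D))
b = 2430 (b = ((2*(-4)*(-5 + 4) - 4)*(-17 - 8) + 10)*(-27) = ((2*(-4)*(-1) - 4)*(-25) + 10)*(-27) = ((8 - 4)*(-25) + 10)*(-27) = (4*(-25) + 10)*(-27) = (-100 + 10)*(-27) = -90*(-27) = 2430)
b + r = 2430 + 1052 = 3482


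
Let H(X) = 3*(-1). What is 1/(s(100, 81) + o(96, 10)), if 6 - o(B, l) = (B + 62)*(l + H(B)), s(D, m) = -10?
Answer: -1/1110 ≈ -0.00090090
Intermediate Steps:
H(X) = -3
o(B, l) = 6 - (-3 + l)*(62 + B) (o(B, l) = 6 - (B + 62)*(l - 3) = 6 - (62 + B)*(-3 + l) = 6 - (-3 + l)*(62 + B))
1/(s(100, 81) + o(96, 10)) = 1/(-10 + (192 - 62*10 + 3*96 - 1*96*10)) = 1/(-10 + (192 - 620 + 288 - 960)) = 1/(-10 - 1100) = 1/(-1110) = -1/1110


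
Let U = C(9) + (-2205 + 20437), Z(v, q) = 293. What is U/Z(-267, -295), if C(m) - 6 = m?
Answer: 18247/293 ≈ 62.276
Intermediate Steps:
C(m) = 6 + m
U = 18247 (U = (6 + 9) + (-2205 + 20437) = 15 + 18232 = 18247)
U/Z(-267, -295) = 18247/293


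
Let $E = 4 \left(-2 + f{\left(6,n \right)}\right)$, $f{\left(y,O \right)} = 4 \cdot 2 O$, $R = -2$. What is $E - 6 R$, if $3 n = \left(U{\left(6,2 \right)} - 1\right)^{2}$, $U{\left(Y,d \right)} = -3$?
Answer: $\frac{524}{3} \approx 174.67$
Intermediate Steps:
$n = \frac{16}{3}$ ($n = \frac{\left(-3 - 1\right)^{2}}{3} = \frac{\left(-4\right)^{2}}{3} = \frac{1}{3} \cdot 16 = \frac{16}{3} \approx 5.3333$)
$f{\left(y,O \right)} = 8 O$
$E = \frac{488}{3}$ ($E = 4 \left(-2 + 8 \cdot \frac{16}{3}\right) = 4 \left(-2 + \frac{128}{3}\right) = 4 \cdot \frac{122}{3} = \frac{488}{3} \approx 162.67$)
$E - 6 R = \frac{488}{3} - -12 = \frac{488}{3} + 12 = \frac{524}{3}$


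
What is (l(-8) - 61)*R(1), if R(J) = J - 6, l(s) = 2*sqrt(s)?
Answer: 305 - 20*I*sqrt(2) ≈ 305.0 - 28.284*I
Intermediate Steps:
R(J) = -6 + J
(l(-8) - 61)*R(1) = (2*sqrt(-8) - 61)*(-6 + 1) = (2*(2*I*sqrt(2)) - 61)*(-5) = (4*I*sqrt(2) - 61)*(-5) = (-61 + 4*I*sqrt(2))*(-5) = 305 - 20*I*sqrt(2)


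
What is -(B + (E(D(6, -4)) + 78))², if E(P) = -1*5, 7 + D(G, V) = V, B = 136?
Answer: -43681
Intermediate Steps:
D(G, V) = -7 + V
E(P) = -5
-(B + (E(D(6, -4)) + 78))² = -(136 + (-5 + 78))² = -(136 + 73)² = -1*209² = -1*43681 = -43681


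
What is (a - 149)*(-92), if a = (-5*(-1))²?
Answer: 11408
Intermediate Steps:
a = 25 (a = 5² = 25)
(a - 149)*(-92) = (25 - 149)*(-92) = -124*(-92) = 11408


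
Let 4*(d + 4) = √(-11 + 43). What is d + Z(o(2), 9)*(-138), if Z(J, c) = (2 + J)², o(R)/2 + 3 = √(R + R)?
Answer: -4 + √2 ≈ -2.5858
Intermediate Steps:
o(R) = -6 + 2*√2*√R (o(R) = -6 + 2*√(R + R) = -6 + 2*√(2*R) = -6 + 2*(√2*√R) = -6 + 2*√2*√R)
d = -4 + √2 (d = -4 + √(-11 + 43)/4 = -4 + √32/4 = -4 + (4*√2)/4 = -4 + √2 ≈ -2.5858)
d + Z(o(2), 9)*(-138) = (-4 + √2) + (2 + (-6 + 2*√2*√2))²*(-138) = (-4 + √2) + (2 + (-6 + 4))²*(-138) = (-4 + √2) + (2 - 2)²*(-138) = (-4 + √2) + 0²*(-138) = (-4 + √2) + 0*(-138) = (-4 + √2) + 0 = -4 + √2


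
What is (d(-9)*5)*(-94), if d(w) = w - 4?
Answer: 6110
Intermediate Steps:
d(w) = -4 + w
(d(-9)*5)*(-94) = ((-4 - 9)*5)*(-94) = -13*5*(-94) = -65*(-94) = 6110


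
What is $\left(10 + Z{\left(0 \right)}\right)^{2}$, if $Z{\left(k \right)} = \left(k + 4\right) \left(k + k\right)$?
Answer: $100$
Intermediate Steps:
$Z{\left(k \right)} = 2 k \left(4 + k\right)$ ($Z{\left(k \right)} = \left(4 + k\right) 2 k = 2 k \left(4 + k\right)$)
$\left(10 + Z{\left(0 \right)}\right)^{2} = \left(10 + 2 \cdot 0 \left(4 + 0\right)\right)^{2} = \left(10 + 2 \cdot 0 \cdot 4\right)^{2} = \left(10 + 0\right)^{2} = 10^{2} = 100$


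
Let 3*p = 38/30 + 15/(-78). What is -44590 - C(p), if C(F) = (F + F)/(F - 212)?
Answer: -11041419552/247621 ≈ -44590.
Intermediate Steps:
p = 419/1170 (p = (38/30 + 15/(-78))/3 = (38*(1/30) + 15*(-1/78))/3 = (19/15 - 5/26)/3 = (⅓)*(419/390) = 419/1170 ≈ 0.35812)
C(F) = 2*F/(-212 + F) (C(F) = (2*F)/(-212 + F) = 2*F/(-212 + F))
-44590 - C(p) = -44590 - 2*419/(1170*(-212 + 419/1170)) = -44590 - 2*419/(1170*(-247621/1170)) = -44590 - 2*419*(-1170)/(1170*247621) = -44590 - 1*(-838/247621) = -44590 + 838/247621 = -11041419552/247621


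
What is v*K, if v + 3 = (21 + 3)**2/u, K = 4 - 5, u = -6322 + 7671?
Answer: 3471/1349 ≈ 2.5730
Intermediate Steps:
u = 1349
K = -1
v = -3471/1349 (v = -3 + (21 + 3)**2/1349 = -3 + 24**2*(1/1349) = -3 + 576*(1/1349) = -3 + 576/1349 = -3471/1349 ≈ -2.5730)
v*K = -3471/1349*(-1) = 3471/1349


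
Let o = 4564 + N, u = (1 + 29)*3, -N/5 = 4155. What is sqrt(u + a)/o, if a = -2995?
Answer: -I*sqrt(2905)/16211 ≈ -0.0033248*I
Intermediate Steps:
N = -20775 (N = -5*4155 = -20775)
u = 90 (u = 30*3 = 90)
o = -16211 (o = 4564 - 20775 = -16211)
sqrt(u + a)/o = sqrt(90 - 2995)/(-16211) = sqrt(-2905)*(-1/16211) = (I*sqrt(2905))*(-1/16211) = -I*sqrt(2905)/16211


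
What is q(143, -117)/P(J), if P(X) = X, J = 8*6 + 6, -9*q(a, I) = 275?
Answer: -275/486 ≈ -0.56584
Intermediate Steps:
q(a, I) = -275/9 (q(a, I) = -⅑*275 = -275/9)
J = 54 (J = 48 + 6 = 54)
q(143, -117)/P(J) = -275/9/54 = -275/9*1/54 = -275/486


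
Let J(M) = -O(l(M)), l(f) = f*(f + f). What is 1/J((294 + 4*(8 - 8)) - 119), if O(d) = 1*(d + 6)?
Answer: -1/61256 ≈ -1.6325e-5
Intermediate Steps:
l(f) = 2*f² (l(f) = f*(2*f) = 2*f²)
O(d) = 6 + d (O(d) = 1*(6 + d) = 6 + d)
J(M) = -6 - 2*M² (J(M) = -(6 + 2*M²) = -6 - 2*M²)
1/J((294 + 4*(8 - 8)) - 119) = 1/(-6 - 2*((294 + 4*(8 - 8)) - 119)²) = 1/(-6 - 2*((294 + 4*0) - 119)²) = 1/(-6 - 2*((294 + 0) - 119)²) = 1/(-6 - 2*(294 - 119)²) = 1/(-6 - 2*175²) = 1/(-6 - 2*30625) = 1/(-6 - 61250) = 1/(-61256) = -1/61256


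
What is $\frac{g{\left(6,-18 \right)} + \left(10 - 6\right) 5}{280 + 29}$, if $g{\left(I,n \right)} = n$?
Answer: $\frac{2}{309} \approx 0.0064725$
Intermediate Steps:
$\frac{g{\left(6,-18 \right)} + \left(10 - 6\right) 5}{280 + 29} = \frac{-18 + \left(10 - 6\right) 5}{280 + 29} = \frac{-18 + \left(10 - 6\right) 5}{309} = \left(-18 + \left(10 - 6\right) 5\right) \frac{1}{309} = \left(-18 + 4 \cdot 5\right) \frac{1}{309} = \left(-18 + 20\right) \frac{1}{309} = 2 \cdot \frac{1}{309} = \frac{2}{309}$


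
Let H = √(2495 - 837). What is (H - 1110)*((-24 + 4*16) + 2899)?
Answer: -3262290 + 2939*√1658 ≈ -3.1426e+6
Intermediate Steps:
H = √1658 ≈ 40.719
(H - 1110)*((-24 + 4*16) + 2899) = (√1658 - 1110)*((-24 + 4*16) + 2899) = (-1110 + √1658)*((-24 + 64) + 2899) = (-1110 + √1658)*(40 + 2899) = (-1110 + √1658)*2939 = -3262290 + 2939*√1658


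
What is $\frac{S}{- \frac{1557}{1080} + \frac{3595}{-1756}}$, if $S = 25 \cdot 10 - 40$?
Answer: $- \frac{11062800}{183797} \approx -60.19$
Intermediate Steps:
$S = 210$ ($S = 250 - 40 = 210$)
$\frac{S}{- \frac{1557}{1080} + \frac{3595}{-1756}} = \frac{210}{- \frac{1557}{1080} + \frac{3595}{-1756}} = \frac{210}{\left(-1557\right) \frac{1}{1080} + 3595 \left(- \frac{1}{1756}\right)} = \frac{210}{- \frac{173}{120} - \frac{3595}{1756}} = \frac{210}{- \frac{183797}{52680}} = 210 \left(- \frac{52680}{183797}\right) = - \frac{11062800}{183797}$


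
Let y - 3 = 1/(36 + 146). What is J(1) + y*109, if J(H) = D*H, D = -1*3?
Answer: 59077/182 ≈ 324.60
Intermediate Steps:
D = -3
J(H) = -3*H
y = 547/182 (y = 3 + 1/(36 + 146) = 3 + 1/182 = 547/182 ≈ 3.0055)
J(1) + y*109 = -3*1 + (547/182)*109 = -3 + 59623/182 = 59077/182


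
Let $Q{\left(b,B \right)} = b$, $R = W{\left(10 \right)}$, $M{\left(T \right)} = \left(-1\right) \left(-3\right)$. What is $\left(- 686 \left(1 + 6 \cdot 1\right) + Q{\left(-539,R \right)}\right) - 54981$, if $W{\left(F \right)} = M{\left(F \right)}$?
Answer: $-60322$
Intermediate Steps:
$M{\left(T \right)} = 3$
$W{\left(F \right)} = 3$
$R = 3$
$\left(- 686 \left(1 + 6 \cdot 1\right) + Q{\left(-539,R \right)}\right) - 54981 = \left(- 686 \left(1 + 6 \cdot 1\right) - 539\right) - 54981 = \left(- 686 \left(1 + 6\right) - 539\right) - 54981 = \left(\left(-686\right) 7 - 539\right) - 54981 = \left(-4802 - 539\right) - 54981 = -5341 - 54981 = -60322$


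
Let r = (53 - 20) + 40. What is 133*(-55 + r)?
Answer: 2394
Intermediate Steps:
r = 73 (r = 33 + 40 = 73)
133*(-55 + r) = 133*(-55 + 73) = 133*18 = 2394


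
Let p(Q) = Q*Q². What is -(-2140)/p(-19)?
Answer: -2140/6859 ≈ -0.31200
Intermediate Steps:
p(Q) = Q³
-(-2140)/p(-19) = -(-2140)/((-19)³) = -(-2140)/(-6859) = -(-2140)*(-1)/6859 = -20*107/6859 = -2140/6859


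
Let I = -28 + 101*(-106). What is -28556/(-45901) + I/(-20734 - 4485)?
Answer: 1212855098/1157577319 ≈ 1.0478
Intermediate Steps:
I = -10734 (I = -28 - 10706 = -10734)
-28556/(-45901) + I/(-20734 - 4485) = -28556/(-45901) - 10734/(-20734 - 4485) = -28556*(-1/45901) - 10734/(-25219) = 28556/45901 - 10734*(-1/25219) = 28556/45901 + 10734/25219 = 1212855098/1157577319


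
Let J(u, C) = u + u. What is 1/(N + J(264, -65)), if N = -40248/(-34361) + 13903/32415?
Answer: 1113811815/589874998223 ≈ 0.0018882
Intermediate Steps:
N = 1782359903/1113811815 (N = -40248*(-1/34361) + 13903*(1/32415) = 40248/34361 + 13903/32415 = 1782359903/1113811815 ≈ 1.6002)
J(u, C) = 2*u
1/(N + J(264, -65)) = 1/(1782359903/1113811815 + 2*264) = 1/(1782359903/1113811815 + 528) = 1/(589874998223/1113811815) = 1113811815/589874998223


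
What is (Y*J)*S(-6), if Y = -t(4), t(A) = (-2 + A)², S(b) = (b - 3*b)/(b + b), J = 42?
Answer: 168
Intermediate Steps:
S(b) = -1 (S(b) = (-2*b)/((2*b)) = (-2*b)*(1/(2*b)) = -1)
Y = -4 (Y = -(-2 + 4)² = -1*2² = -1*4 = -4)
(Y*J)*S(-6) = -4*42*(-1) = -168*(-1) = 168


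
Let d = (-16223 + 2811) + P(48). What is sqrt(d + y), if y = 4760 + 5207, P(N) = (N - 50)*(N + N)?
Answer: I*sqrt(3637) ≈ 60.308*I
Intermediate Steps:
P(N) = 2*N*(-50 + N) (P(N) = (-50 + N)*(2*N) = 2*N*(-50 + N))
d = -13604 (d = (-16223 + 2811) + 2*48*(-50 + 48) = -13412 + 2*48*(-2) = -13412 - 192 = -13604)
y = 9967
sqrt(d + y) = sqrt(-13604 + 9967) = sqrt(-3637) = I*sqrt(3637)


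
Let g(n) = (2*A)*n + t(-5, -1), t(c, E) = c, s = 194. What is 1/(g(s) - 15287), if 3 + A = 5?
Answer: -1/14516 ≈ -6.8889e-5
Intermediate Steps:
A = 2 (A = -3 + 5 = 2)
g(n) = -5 + 4*n (g(n) = (2*2)*n - 5 = 4*n - 5 = -5 + 4*n)
1/(g(s) - 15287) = 1/((-5 + 4*194) - 15287) = 1/((-5 + 776) - 15287) = 1/(771 - 15287) = 1/(-14516) = -1/14516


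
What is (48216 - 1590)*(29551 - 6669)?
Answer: 1066896132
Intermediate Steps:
(48216 - 1590)*(29551 - 6669) = 46626*22882 = 1066896132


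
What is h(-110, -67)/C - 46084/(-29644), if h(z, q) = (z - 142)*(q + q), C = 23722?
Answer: 261777905/87901871 ≈ 2.9781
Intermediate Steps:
h(z, q) = 2*q*(-142 + z) (h(z, q) = (-142 + z)*(2*q) = 2*q*(-142 + z))
h(-110, -67)/C - 46084/(-29644) = (2*(-67)*(-142 - 110))/23722 - 46084/(-29644) = (2*(-67)*(-252))*(1/23722) - 46084*(-1/29644) = 33768*(1/23722) + 11521/7411 = 16884/11861 + 11521/7411 = 261777905/87901871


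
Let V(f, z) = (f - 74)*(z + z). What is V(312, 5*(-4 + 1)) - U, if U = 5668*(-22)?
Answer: 117556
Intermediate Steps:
U = -124696
V(f, z) = 2*z*(-74 + f) (V(f, z) = (-74 + f)*(2*z) = 2*z*(-74 + f))
V(312, 5*(-4 + 1)) - U = 2*(5*(-4 + 1))*(-74 + 312) - 1*(-124696) = 2*(5*(-3))*238 + 124696 = 2*(-15)*238 + 124696 = -7140 + 124696 = 117556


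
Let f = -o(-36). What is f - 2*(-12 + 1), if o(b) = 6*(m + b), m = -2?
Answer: 250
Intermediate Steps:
o(b) = -12 + 6*b (o(b) = 6*(-2 + b) = -12 + 6*b)
f = 228 (f = -(-12 + 6*(-36)) = -(-12 - 216) = -1*(-228) = 228)
f - 2*(-12 + 1) = 228 - 2*(-12 + 1) = 228 - 2*(-11) = 228 + 22 = 250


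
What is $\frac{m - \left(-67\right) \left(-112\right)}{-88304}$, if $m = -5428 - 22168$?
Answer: $\frac{8775}{22076} \approx 0.39749$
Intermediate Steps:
$m = -27596$
$\frac{m - \left(-67\right) \left(-112\right)}{-88304} = \frac{-27596 - \left(-67\right) \left(-112\right)}{-88304} = \left(-27596 - 7504\right) \left(- \frac{1}{88304}\right) = \left(-35100\right) \left(- \frac{1}{88304}\right) = \frac{8775}{22076}$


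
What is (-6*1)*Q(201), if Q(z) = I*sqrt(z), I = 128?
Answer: -768*sqrt(201) ≈ -10888.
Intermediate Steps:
Q(z) = 128*sqrt(z)
(-6*1)*Q(201) = (-6*1)*(128*sqrt(201)) = -768*sqrt(201)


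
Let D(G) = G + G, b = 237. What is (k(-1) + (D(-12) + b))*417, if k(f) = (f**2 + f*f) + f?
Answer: 89238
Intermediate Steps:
D(G) = 2*G
k(f) = f + 2*f**2 (k(f) = (f**2 + f**2) + f = 2*f**2 + f = f + 2*f**2)
(k(-1) + (D(-12) + b))*417 = (-(1 + 2*(-1)) + (2*(-12) + 237))*417 = (-(1 - 2) + (-24 + 237))*417 = (-1*(-1) + 213)*417 = (1 + 213)*417 = 214*417 = 89238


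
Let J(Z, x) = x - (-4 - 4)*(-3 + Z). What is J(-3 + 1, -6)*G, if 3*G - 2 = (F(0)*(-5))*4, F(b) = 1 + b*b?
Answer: 276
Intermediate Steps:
F(b) = 1 + b²
J(Z, x) = -24 + x + 8*Z (J(Z, x) = x - (-8)*(-3 + Z) = x - (24 - 8*Z) = x + (-24 + 8*Z) = -24 + x + 8*Z)
G = -6 (G = ⅔ + (((1 + 0²)*(-5))*4)/3 = ⅔ + (((1 + 0)*(-5))*4)/3 = ⅔ + ((1*(-5))*4)/3 = ⅔ + (-5*4)/3 = ⅔ + (⅓)*(-20) = ⅔ - 20/3 = -6)
J(-3 + 1, -6)*G = (-24 - 6 + 8*(-3 + 1))*(-6) = (-24 - 6 + 8*(-2))*(-6) = (-24 - 6 - 16)*(-6) = -46*(-6) = 276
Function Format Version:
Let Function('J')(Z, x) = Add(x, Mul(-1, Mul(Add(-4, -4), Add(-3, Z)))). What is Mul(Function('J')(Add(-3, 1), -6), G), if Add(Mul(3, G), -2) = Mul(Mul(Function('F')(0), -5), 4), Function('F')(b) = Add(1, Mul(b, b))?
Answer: 276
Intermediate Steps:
Function('F')(b) = Add(1, Pow(b, 2))
Function('J')(Z, x) = Add(-24, x, Mul(8, Z)) (Function('J')(Z, x) = Add(x, Mul(-1, Mul(-8, Add(-3, Z)))) = Add(x, Mul(-1, Add(24, Mul(-8, Z)))) = Add(x, Add(-24, Mul(8, Z))) = Add(-24, x, Mul(8, Z)))
G = -6 (G = Add(Rational(2, 3), Mul(Rational(1, 3), Mul(Mul(Add(1, Pow(0, 2)), -5), 4))) = Add(Rational(2, 3), Mul(Rational(1, 3), Mul(Mul(Add(1, 0), -5), 4))) = Add(Rational(2, 3), Mul(Rational(1, 3), Mul(Mul(1, -5), 4))) = Add(Rational(2, 3), Mul(Rational(1, 3), Mul(-5, 4))) = Add(Rational(2, 3), Mul(Rational(1, 3), -20)) = Add(Rational(2, 3), Rational(-20, 3)) = -6)
Mul(Function('J')(Add(-3, 1), -6), G) = Mul(Add(-24, -6, Mul(8, Add(-3, 1))), -6) = Mul(Add(-24, -6, Mul(8, -2)), -6) = Mul(Add(-24, -6, -16), -6) = Mul(-46, -6) = 276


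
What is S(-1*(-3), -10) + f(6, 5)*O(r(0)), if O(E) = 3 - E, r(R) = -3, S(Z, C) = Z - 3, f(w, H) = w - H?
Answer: 6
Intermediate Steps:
S(Z, C) = -3 + Z
S(-1*(-3), -10) + f(6, 5)*O(r(0)) = (-3 - 1*(-3)) + (6 - 1*5)*(3 - 1*(-3)) = (-3 + 3) + (6 - 5)*(3 + 3) = 0 + 1*6 = 0 + 6 = 6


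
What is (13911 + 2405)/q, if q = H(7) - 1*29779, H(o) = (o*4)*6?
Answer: -16316/29611 ≈ -0.55101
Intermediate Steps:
H(o) = 24*o (H(o) = (4*o)*6 = 24*o)
q = -29611 (q = 24*7 - 1*29779 = 168 - 29779 = -29611)
(13911 + 2405)/q = (13911 + 2405)/(-29611) = 16316*(-1/29611) = -16316/29611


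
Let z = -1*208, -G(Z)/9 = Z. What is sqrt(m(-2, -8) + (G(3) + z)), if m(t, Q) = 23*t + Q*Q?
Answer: I*sqrt(217) ≈ 14.731*I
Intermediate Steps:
G(Z) = -9*Z
z = -208
m(t, Q) = Q**2 + 23*t (m(t, Q) = 23*t + Q**2 = Q**2 + 23*t)
sqrt(m(-2, -8) + (G(3) + z)) = sqrt(((-8)**2 + 23*(-2)) + (-9*3 - 208)) = sqrt((64 - 46) + (-27 - 208)) = sqrt(18 - 235) = sqrt(-217) = I*sqrt(217)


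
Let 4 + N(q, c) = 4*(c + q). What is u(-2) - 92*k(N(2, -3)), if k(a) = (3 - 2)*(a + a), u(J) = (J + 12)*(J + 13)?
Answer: 1582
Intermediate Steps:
N(q, c) = -4 + 4*c + 4*q (N(q, c) = -4 + 4*(c + q) = -4 + (4*c + 4*q) = -4 + 4*c + 4*q)
u(J) = (12 + J)*(13 + J)
k(a) = 2*a (k(a) = 1*(2*a) = 2*a)
u(-2) - 92*k(N(2, -3)) = (156 + (-2)**2 + 25*(-2)) - 184*(-4 + 4*(-3) + 4*2) = (156 + 4 - 50) - 184*(-4 - 12 + 8) = 110 - 184*(-8) = 110 - 92*(-16) = 110 + 1472 = 1582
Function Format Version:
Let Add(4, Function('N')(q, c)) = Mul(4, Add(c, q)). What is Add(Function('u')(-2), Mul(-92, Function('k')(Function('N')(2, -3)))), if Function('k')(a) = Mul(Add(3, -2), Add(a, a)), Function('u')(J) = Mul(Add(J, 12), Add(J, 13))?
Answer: 1582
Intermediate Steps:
Function('N')(q, c) = Add(-4, Mul(4, c), Mul(4, q)) (Function('N')(q, c) = Add(-4, Mul(4, Add(c, q))) = Add(-4, Add(Mul(4, c), Mul(4, q))) = Add(-4, Mul(4, c), Mul(4, q)))
Function('u')(J) = Mul(Add(12, J), Add(13, J))
Function('k')(a) = Mul(2, a) (Function('k')(a) = Mul(1, Mul(2, a)) = Mul(2, a))
Add(Function('u')(-2), Mul(-92, Function('k')(Function('N')(2, -3)))) = Add(Add(156, Pow(-2, 2), Mul(25, -2)), Mul(-92, Mul(2, Add(-4, Mul(4, -3), Mul(4, 2))))) = Add(Add(156, 4, -50), Mul(-92, Mul(2, Add(-4, -12, 8)))) = Add(110, Mul(-92, Mul(2, -8))) = Add(110, Mul(-92, -16)) = Add(110, 1472) = 1582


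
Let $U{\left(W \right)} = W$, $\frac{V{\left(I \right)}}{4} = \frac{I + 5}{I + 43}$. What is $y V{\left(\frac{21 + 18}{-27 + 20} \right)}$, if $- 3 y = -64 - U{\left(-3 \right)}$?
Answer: $- \frac{488}{393} \approx -1.2417$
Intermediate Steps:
$V{\left(I \right)} = \frac{4 \left(5 + I\right)}{43 + I}$ ($V{\left(I \right)} = 4 \frac{I + 5}{I + 43} = 4 \frac{5 + I}{43 + I} = \frac{4 \left(5 + I\right)}{43 + I}$)
$y = \frac{61}{3}$ ($y = - \frac{-64 - -3}{3} = - \frac{-64 + 3}{3} = \left(- \frac{1}{3}\right) \left(-61\right) = \frac{61}{3} \approx 20.333$)
$y V{\left(\frac{21 + 18}{-27 + 20} \right)} = \frac{61 \frac{4 \left(5 + \frac{21 + 18}{-27 + 20}\right)}{43 + \frac{21 + 18}{-27 + 20}}}{3} = \frac{61 \frac{4 \left(5 + \frac{39}{-7}\right)}{43 + \frac{39}{-7}}}{3} = \frac{61 \frac{4 \left(5 + 39 \left(- \frac{1}{7}\right)\right)}{43 + 39 \left(- \frac{1}{7}\right)}}{3} = \frac{61 \frac{4 \left(5 - \frac{39}{7}\right)}{43 - \frac{39}{7}}}{3} = \frac{61 \cdot 4 \frac{1}{\frac{262}{7}} \left(- \frac{4}{7}\right)}{3} = \frac{61 \cdot 4 \cdot \frac{7}{262} \left(- \frac{4}{7}\right)}{3} = \frac{61}{3} \left(- \frac{8}{131}\right) = - \frac{488}{393}$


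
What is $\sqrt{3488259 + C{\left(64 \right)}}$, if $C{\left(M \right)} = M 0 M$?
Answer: $\sqrt{3488259} \approx 1867.7$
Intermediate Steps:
$C{\left(M \right)} = 0$ ($C{\left(M \right)} = 0 M = 0$)
$\sqrt{3488259 + C{\left(64 \right)}} = \sqrt{3488259 + 0} = \sqrt{3488259}$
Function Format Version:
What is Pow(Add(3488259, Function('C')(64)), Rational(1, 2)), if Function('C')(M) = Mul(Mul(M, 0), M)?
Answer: Pow(3488259, Rational(1, 2)) ≈ 1867.7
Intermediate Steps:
Function('C')(M) = 0 (Function('C')(M) = Mul(0, M) = 0)
Pow(Add(3488259, Function('C')(64)), Rational(1, 2)) = Pow(Add(3488259, 0), Rational(1, 2)) = Pow(3488259, Rational(1, 2))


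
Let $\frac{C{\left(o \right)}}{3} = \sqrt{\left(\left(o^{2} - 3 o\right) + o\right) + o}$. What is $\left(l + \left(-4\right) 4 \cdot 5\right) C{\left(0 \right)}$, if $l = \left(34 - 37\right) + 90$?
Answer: $0$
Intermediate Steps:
$l = 87$ ($l = -3 + 90 = 87$)
$C{\left(o \right)} = 3 \sqrt{o^{2} - o}$ ($C{\left(o \right)} = 3 \sqrt{\left(\left(o^{2} - 3 o\right) + o\right) + o} = 3 \sqrt{\left(o^{2} - 2 o\right) + o} = 3 \sqrt{o^{2} - o}$)
$\left(l + \left(-4\right) 4 \cdot 5\right) C{\left(0 \right)} = \left(87 + \left(-4\right) 4 \cdot 5\right) 3 \sqrt{0 \left(-1 + 0\right)} = \left(87 - 80\right) 3 \sqrt{0 \left(-1\right)} = \left(87 - 80\right) 3 \sqrt{0} = 7 \cdot 3 \cdot 0 = 7 \cdot 0 = 0$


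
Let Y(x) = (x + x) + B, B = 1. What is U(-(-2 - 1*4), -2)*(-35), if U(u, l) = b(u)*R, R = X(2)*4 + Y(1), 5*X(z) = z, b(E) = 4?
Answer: -644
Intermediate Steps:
Y(x) = 1 + 2*x (Y(x) = (x + x) + 1 = 2*x + 1 = 1 + 2*x)
X(z) = z/5
R = 23/5 (R = ((1/5)*2)*4 + (1 + 2*1) = (2/5)*4 + (1 + 2) = 8/5 + 3 = 23/5 ≈ 4.6000)
U(u, l) = 92/5 (U(u, l) = 4*(23/5) = 92/5)
U(-(-2 - 1*4), -2)*(-35) = (92/5)*(-35) = -644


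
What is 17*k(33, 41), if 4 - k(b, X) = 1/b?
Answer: 2227/33 ≈ 67.485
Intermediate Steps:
k(b, X) = 4 - 1/b
17*k(33, 41) = 17*(4 - 1/33) = 17*(131/33) = 2227/33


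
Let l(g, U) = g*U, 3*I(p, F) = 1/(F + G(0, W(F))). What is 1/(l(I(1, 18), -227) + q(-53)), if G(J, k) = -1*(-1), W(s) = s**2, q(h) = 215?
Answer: 57/12028 ≈ 0.0047389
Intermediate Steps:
G(J, k) = 1
I(p, F) = 1/(3*(1 + F)) (I(p, F) = 1/(3*(F + 1)) = 1/(3*(1 + F)))
l(g, U) = U*g
1/(l(I(1, 18), -227) + q(-53)) = 1/(-227/(3*(1 + 18)) + 215) = 1/(-227/(3*19) + 215) = 1/(-227*1/57 + 215) = 1/(-227/57 + 215) = 1/(12028/57) = 57/12028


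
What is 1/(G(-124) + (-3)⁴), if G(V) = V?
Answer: -1/43 ≈ -0.023256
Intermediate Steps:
1/(G(-124) + (-3)⁴) = 1/(-124 + (-3)⁴) = 1/(-124 + 81) = 1/(-43) = -1/43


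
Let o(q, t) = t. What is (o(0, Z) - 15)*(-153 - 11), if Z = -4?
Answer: 3116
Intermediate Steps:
(o(0, Z) - 15)*(-153 - 11) = (-4 - 15)*(-153 - 11) = -19*(-164) = 3116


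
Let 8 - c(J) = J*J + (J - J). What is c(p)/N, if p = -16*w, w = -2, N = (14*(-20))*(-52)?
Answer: -127/1820 ≈ -0.069780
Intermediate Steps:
N = 14560 (N = -280*(-52) = 14560)
p = 32 (p = -16*(-2) = 32)
c(J) = 8 - J² (c(J) = 8 - (J*J + (J - J)) = 8 - (J² + 0) = 8 - J²)
c(p)/N = (8 - 1*32²)/14560 = (8 - 1*1024)*(1/14560) = (8 - 1024)*(1/14560) = -1016*1/14560 = -127/1820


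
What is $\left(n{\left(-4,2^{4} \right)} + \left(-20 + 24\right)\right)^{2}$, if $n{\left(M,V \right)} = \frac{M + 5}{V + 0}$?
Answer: $\frac{4225}{256} \approx 16.504$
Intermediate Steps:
$n{\left(M,V \right)} = \frac{5 + M}{V}$
$\left(n{\left(-4,2^{4} \right)} + \left(-20 + 24\right)\right)^{2} = \left(\frac{5 - 4}{2^{4}} + \left(-20 + 24\right)\right)^{2} = \left(\frac{1}{16} \cdot 1 + 4\right)^{2} = \left(\frac{1}{16} + 4\right)^{2} = \left(\frac{65}{16}\right)^{2} = \frac{4225}{256}$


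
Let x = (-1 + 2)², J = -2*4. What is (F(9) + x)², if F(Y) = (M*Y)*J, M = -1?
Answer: 5329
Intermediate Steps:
J = -8
F(Y) = 8*Y (F(Y) = -Y*(-8) = 8*Y)
x = 1 (x = 1² = 1)
(F(9) + x)² = (8*9 + 1)² = (72 + 1)² = 73² = 5329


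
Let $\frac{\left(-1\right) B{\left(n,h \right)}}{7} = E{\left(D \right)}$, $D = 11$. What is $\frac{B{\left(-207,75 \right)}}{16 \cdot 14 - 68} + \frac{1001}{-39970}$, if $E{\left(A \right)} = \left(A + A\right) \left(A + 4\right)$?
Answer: $- \frac{550517}{37115} \approx -14.833$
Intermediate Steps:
$E{\left(A \right)} = 2 A \left(4 + A\right)$
$B{\left(n,h \right)} = -2310$ ($B{\left(n,h \right)} = - 7 \cdot 2 \cdot 11 \left(4 + 11\right) = - 7 \cdot 2 \cdot 11 \cdot 15 = \left(-7\right) 330 = -2310$)
$\frac{B{\left(-207,75 \right)}}{16 \cdot 14 - 68} + \frac{1001}{-39970} = - \frac{2310}{16 \cdot 14 - 68} + \frac{1001}{-39970} = - \frac{2310}{224 - 68} + 1001 \left(- \frac{1}{39970}\right) = - \frac{2310}{156} - \frac{143}{5710} = \left(-2310\right) \frac{1}{156} - \frac{143}{5710} = - \frac{385}{26} - \frac{143}{5710} = - \frac{550517}{37115}$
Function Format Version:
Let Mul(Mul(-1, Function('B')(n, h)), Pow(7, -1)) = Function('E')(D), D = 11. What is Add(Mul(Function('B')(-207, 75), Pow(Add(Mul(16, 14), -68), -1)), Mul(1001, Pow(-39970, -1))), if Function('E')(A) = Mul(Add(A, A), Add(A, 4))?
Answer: Rational(-550517, 37115) ≈ -14.833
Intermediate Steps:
Function('E')(A) = Mul(2, A, Add(4, A)) (Function('E')(A) = Mul(Mul(2, A), Add(4, A)) = Mul(2, A, Add(4, A)))
Function('B')(n, h) = -2310 (Function('B')(n, h) = Mul(-7, Mul(2, 11, Add(4, 11))) = Mul(-7, Mul(2, 11, 15)) = Mul(-7, 330) = -2310)
Add(Mul(Function('B')(-207, 75), Pow(Add(Mul(16, 14), -68), -1)), Mul(1001, Pow(-39970, -1))) = Add(Mul(-2310, Pow(Add(Mul(16, 14), -68), -1)), Mul(1001, Pow(-39970, -1))) = Add(Mul(-2310, Pow(Add(224, -68), -1)), Mul(1001, Rational(-1, 39970))) = Add(Mul(-2310, Pow(156, -1)), Rational(-143, 5710)) = Add(Mul(-2310, Rational(1, 156)), Rational(-143, 5710)) = Add(Rational(-385, 26), Rational(-143, 5710)) = Rational(-550517, 37115)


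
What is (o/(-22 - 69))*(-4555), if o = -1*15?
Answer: -68325/91 ≈ -750.82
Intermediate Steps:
o = -15
(o/(-22 - 69))*(-4555) = (-15/(-22 - 69))*(-4555) = (-15/(-91))*(-4555) = -1/91*(-15)*(-4555) = (15/91)*(-4555) = -68325/91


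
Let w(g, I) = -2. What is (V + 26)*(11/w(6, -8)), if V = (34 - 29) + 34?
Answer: -715/2 ≈ -357.50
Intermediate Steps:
V = 39 (V = 5 + 34 = 39)
(V + 26)*(11/w(6, -8)) = (39 + 26)*(11/(-2)) = 65*(11*(-½)) = 65*(-11/2) = -715/2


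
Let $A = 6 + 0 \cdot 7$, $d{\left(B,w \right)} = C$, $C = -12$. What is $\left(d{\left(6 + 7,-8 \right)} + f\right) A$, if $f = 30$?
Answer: $108$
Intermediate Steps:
$d{\left(B,w \right)} = -12$
$A = 6$ ($A = 6 + 0 = 6$)
$\left(d{\left(6 + 7,-8 \right)} + f\right) A = \left(-12 + 30\right) 6 = 18 \cdot 6 = 108$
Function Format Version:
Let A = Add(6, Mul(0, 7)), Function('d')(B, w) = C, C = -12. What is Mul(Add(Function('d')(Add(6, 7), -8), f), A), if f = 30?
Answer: 108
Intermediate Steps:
Function('d')(B, w) = -12
A = 6 (A = Add(6, 0) = 6)
Mul(Add(Function('d')(Add(6, 7), -8), f), A) = Mul(Add(-12, 30), 6) = Mul(18, 6) = 108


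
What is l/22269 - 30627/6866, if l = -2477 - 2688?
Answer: -717495553/152898954 ≈ -4.6926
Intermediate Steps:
l = -5165
l/22269 - 30627/6866 = -5165/22269 - 30627/6866 = -717495553/152898954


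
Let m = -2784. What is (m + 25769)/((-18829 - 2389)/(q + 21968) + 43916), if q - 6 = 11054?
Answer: 75914858/145043643 ≈ 0.52339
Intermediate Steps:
q = 11060 (q = 6 + 11054 = 11060)
(m + 25769)/((-18829 - 2389)/(q + 21968) + 43916) = (-2784 + 25769)/((-18829 - 2389)/(11060 + 21968) + 43916) = 22985/(-21218/33028 + 43916) = 22985/(-21218*1/33028 + 43916) = 22985/(-10609/16514 + 43916) = 22985/(725218215/16514) = 22985*(16514/725218215) = 75914858/145043643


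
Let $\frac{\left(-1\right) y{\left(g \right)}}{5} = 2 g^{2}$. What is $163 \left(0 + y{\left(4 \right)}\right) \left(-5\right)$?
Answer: $130400$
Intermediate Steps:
$y{\left(g \right)} = - 10 g^{2}$ ($y{\left(g \right)} = - 5 \cdot 2 g^{2} = - 10 g^{2}$)
$163 \left(0 + y{\left(4 \right)}\right) \left(-5\right) = 163 \left(0 - 10 \cdot 4^{2}\right) \left(-5\right) = 163 \left(0 - 160\right) \left(-5\right) = 163 \left(\left(-160\right) \left(-5\right)\right) = 163 \cdot 800 = 130400$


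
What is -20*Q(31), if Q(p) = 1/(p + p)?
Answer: -10/31 ≈ -0.32258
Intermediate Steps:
Q(p) = 1/(2*p)
-20*Q(31) = -10/31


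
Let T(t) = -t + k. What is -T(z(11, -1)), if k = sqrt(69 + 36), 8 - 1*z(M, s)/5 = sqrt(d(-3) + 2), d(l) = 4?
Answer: 40 - sqrt(105) - 5*sqrt(6) ≈ 17.506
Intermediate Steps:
z(M, s) = 40 - 5*sqrt(6) (z(M, s) = 40 - 5*sqrt(4 + 2) = 40 - 5*sqrt(6))
k = sqrt(105) ≈ 10.247
T(t) = sqrt(105) - t (T(t) = -t + sqrt(105) = sqrt(105) - t)
-T(z(11, -1)) = -(sqrt(105) - (40 - 5*sqrt(6))) = -(sqrt(105) + (-40 + 5*sqrt(6))) = -(-40 + sqrt(105) + 5*sqrt(6)) = 40 - sqrt(105) - 5*sqrt(6)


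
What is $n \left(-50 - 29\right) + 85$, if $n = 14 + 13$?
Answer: $-2048$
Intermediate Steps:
$n = 27$
$n \left(-50 - 29\right) + 85 = 27 \left(-50 - 29\right) + 85 = 27 \left(-79\right) + 85 = -2133 + 85 = -2048$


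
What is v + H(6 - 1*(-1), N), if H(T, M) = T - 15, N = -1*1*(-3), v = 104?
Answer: 96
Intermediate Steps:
N = 3 (N = -1*(-3) = 3)
H(T, M) = -15 + T
v + H(6 - 1*(-1), N) = 104 + (-15 + (6 - 1*(-1))) = 104 + (-15 + (6 + 1)) = 104 + (-15 + 7) = 104 - 8 = 96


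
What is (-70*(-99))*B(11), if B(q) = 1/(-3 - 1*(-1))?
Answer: -3465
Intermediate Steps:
B(q) = -½ (B(q) = 1/(-3 + 1) = 1/(-2) = -½)
(-70*(-99))*B(11) = -70*(-99)*(-½) = 6930*(-½) = -3465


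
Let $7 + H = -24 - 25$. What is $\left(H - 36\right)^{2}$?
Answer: $8464$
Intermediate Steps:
$H = -56$ ($H = -7 - 49 = -56$)
$\left(H - 36\right)^{2} = \left(-56 - 36\right)^{2} = \left(-92\right)^{2} = 8464$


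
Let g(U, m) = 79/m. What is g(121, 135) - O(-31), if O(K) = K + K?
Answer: 8449/135 ≈ 62.585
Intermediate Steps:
O(K) = 2*K
g(121, 135) - O(-31) = 79/135 - 2*(-31) = 79*(1/135) - 1*(-62) = 79/135 + 62 = 8449/135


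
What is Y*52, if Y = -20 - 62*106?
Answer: -342784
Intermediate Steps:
Y = -6592 (Y = -20 - 6572 = -6592)
Y*52 = -6592*52 = -342784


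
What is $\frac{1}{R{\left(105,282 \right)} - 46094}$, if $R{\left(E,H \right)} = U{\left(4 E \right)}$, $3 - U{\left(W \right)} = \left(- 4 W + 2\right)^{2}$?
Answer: $- \frac{1}{2861775} \approx -3.4943 \cdot 10^{-7}$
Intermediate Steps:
$U{\left(W \right)} = 3 - \left(2 - 4 W\right)^{2}$ ($U{\left(W \right)} = 3 - \left(- 4 W + 2\right)^{2} = 3 - \left(2 - 4 W\right)^{2}$)
$R{\left(E,H \right)} = 3 - 4 \left(-1 + 8 E\right)^{2}$ ($R{\left(E,H \right)} = 3 - 4 \left(-1 + 2 \cdot 4 E\right)^{2} = 3 - 4 \left(-1 + 8 E\right)^{2}$)
$\frac{1}{R{\left(105,282 \right)} - 46094} = \frac{1}{\left(3 - 4 \left(-1 + 8 \cdot 105\right)^{2}\right) - 46094} = \frac{1}{\left(3 - 4 \left(-1 + 840\right)^{2}\right) - 46094} = \frac{1}{\left(3 - 4 \cdot 839^{2}\right) - 46094} = \frac{1}{\left(3 - 2815684\right) - 46094} = \frac{1}{-2815681 - 46094} = \frac{1}{-2861775} = - \frac{1}{2861775}$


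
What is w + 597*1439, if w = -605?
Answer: 858478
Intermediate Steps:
w + 597*1439 = -605 + 597*1439 = -605 + 859083 = 858478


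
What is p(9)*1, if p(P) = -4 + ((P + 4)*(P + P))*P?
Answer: 2102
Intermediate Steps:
p(P) = -4 + 2*P²*(4 + P) (p(P) = -4 + ((4 + P)*(2*P))*P = -4 + (2*P*(4 + P))*P = -4 + 2*P²*(4 + P))
p(9)*1 = (-4 + 2*9³ + 8*9²)*1 = (-4 + 2*729 + 8*81)*1 = (-4 + 1458 + 648)*1 = 2102*1 = 2102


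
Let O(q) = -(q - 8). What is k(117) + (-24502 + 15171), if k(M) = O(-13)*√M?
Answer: -9331 + 63*√13 ≈ -9103.8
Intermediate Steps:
O(q) = 8 - q (O(q) = -(-8 + q) = 8 - q)
k(M) = 21*√M (k(M) = (8 - 1*(-13))*√M = (8 + 13)*√M = 21*√M)
k(117) + (-24502 + 15171) = 21*√117 + (-24502 + 15171) = 21*(3*√13) - 9331 = 63*√13 - 9331 = -9331 + 63*√13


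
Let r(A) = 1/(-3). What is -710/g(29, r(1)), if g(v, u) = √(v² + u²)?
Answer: -213*√7570/757 ≈ -24.481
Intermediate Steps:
r(A) = -⅓
g(v, u) = √(u² + v²)
-710/g(29, r(1)) = -710/√((-⅓)² + 29²) = -710/√(⅑ + 841) = -710*3*√7570/7570 = -213*√7570/757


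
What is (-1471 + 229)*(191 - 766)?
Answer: 714150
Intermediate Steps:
(-1471 + 229)*(191 - 766) = -1242*(-575) = 714150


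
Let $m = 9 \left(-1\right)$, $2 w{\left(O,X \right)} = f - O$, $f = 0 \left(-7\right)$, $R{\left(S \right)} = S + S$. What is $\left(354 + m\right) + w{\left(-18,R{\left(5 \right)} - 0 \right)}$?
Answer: $354$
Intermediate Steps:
$R{\left(S \right)} = 2 S$
$f = 0$
$w{\left(O,X \right)} = - \frac{O}{2}$ ($w{\left(O,X \right)} = \frac{0 - O}{2} = \frac{\left(-1\right) O}{2} = - \frac{O}{2}$)
$m = -9$
$\left(354 + m\right) + w{\left(-18,R{\left(5 \right)} - 0 \right)} = \left(354 - 9\right) - -9 = 345 + 9 = 354$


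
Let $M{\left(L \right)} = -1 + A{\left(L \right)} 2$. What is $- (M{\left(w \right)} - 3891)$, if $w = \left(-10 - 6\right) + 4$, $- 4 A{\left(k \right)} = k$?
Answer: $3886$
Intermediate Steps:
$A{\left(k \right)} = - \frac{k}{4}$
$w = -12$ ($w = -16 + 4 = -12$)
$M{\left(L \right)} = -1 - \frac{L}{2}$ ($M{\left(L \right)} = -1 + - \frac{L}{4} \cdot 2 = -1 - \frac{L}{2}$)
$- (M{\left(w \right)} - 3891) = - (\left(-1 - -6\right) - 3891) = - (\left(-1 + 6\right) - 3891) = - (5 - 3891) = \left(-1\right) \left(-3886\right) = 3886$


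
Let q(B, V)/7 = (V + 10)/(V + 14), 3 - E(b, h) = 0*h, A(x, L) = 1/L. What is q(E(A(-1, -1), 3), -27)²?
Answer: 14161/169 ≈ 83.793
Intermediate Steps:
E(b, h) = 3 (E(b, h) = 3 - 0*h = 3 - 1*0 = 3 + 0 = 3)
q(B, V) = 7*(10 + V)/(14 + V) (q(B, V) = 7*((V + 10)/(V + 14)) = 7*((10 + V)/(14 + V)) = 7*(10 + V)/(14 + V))
q(E(A(-1, -1), 3), -27)² = (7*(10 - 27)/(14 - 27))² = (7*(-17)/(-13))² = (7*(-1/13)*(-17))² = (119/13)² = 14161/169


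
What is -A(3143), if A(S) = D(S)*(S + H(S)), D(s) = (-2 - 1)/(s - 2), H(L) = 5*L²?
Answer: 49395388/1047 ≈ 47178.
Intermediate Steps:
D(s) = -3/(-2 + s)
A(S) = -3*(S + 5*S²)/(-2 + S) (A(S) = (-3/(-2 + S))*(S + 5*S²) = -3*(S + 5*S²)/(-2 + S))
-A(3143) = -3*3143*(-1 - 5*3143)/(-2 + 3143) = -3*3143*(-1 - 15715)/3141 = -3*3143*(-15716)/3141 = -1*(-49395388/1047) = 49395388/1047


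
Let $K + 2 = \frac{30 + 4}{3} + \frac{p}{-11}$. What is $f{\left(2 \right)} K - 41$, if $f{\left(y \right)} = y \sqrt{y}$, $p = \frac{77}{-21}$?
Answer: $-41 + \frac{58 \sqrt{2}}{3} \approx -13.659$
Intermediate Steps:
$p = - \frac{11}{3}$ ($p = 77 \left(- \frac{1}{21}\right) = - \frac{11}{3} \approx -3.6667$)
$K = \frac{29}{3}$ ($K = -2 - \left(- \frac{1}{3} - \frac{30 + 4}{3}\right) = -2 + \left(34 \cdot \frac{1}{3} - - \frac{1}{3}\right) = -2 + \left(\frac{34}{3} + \frac{1}{3}\right) = -2 + \frac{35}{3} = \frac{29}{3} \approx 9.6667$)
$f{\left(y \right)} = y^{\frac{3}{2}}$
$f{\left(2 \right)} K - 41 = 2^{\frac{3}{2}} \cdot \frac{29}{3} - 41 = 2 \sqrt{2} \cdot \frac{29}{3} - 41 = \frac{58 \sqrt{2}}{3} - 41 = -41 + \frac{58 \sqrt{2}}{3}$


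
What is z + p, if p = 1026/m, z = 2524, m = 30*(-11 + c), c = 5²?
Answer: 176851/70 ≈ 2526.4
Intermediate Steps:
c = 25
m = 420 (m = 30*(-11 + 25) = 30*14 = 420)
p = 171/70 (p = 1026/420 = 1026*(1/420) = 171/70 ≈ 2.4429)
z + p = 2524 + 171/70 = 176851/70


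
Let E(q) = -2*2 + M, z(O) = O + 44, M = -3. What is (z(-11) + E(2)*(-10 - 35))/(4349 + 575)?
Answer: 87/1231 ≈ 0.070674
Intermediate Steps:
z(O) = 44 + O
E(q) = -7 (E(q) = -2*2 - 3 = -4 - 3 = -7)
(z(-11) + E(2)*(-10 - 35))/(4349 + 575) = ((44 - 11) - 7*(-10 - 35))/(4349 + 575) = (33 - 7*(-45))/4924 = (33 + 315)*(1/4924) = 348*(1/4924) = 87/1231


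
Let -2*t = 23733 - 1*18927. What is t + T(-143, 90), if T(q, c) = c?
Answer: -2313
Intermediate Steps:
t = -2403 (t = -(23733 - 1*18927)/2 = -(23733 - 18927)/2 = -½*4806 = -2403)
t + T(-143, 90) = -2403 + 90 = -2313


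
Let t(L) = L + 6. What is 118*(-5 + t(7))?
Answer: 944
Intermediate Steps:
t(L) = 6 + L
118*(-5 + t(7)) = 118*(-5 + (6 + 7)) = 118*(-5 + 13) = 118*8 = 944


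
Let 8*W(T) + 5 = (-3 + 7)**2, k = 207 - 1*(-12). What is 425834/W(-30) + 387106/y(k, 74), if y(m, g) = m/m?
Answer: 7664838/11 ≈ 6.9680e+5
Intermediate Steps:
k = 219 (k = 207 + 12 = 219)
W(T) = 11/8 (W(T) = -5/8 + (-3 + 7)**2/8 = -5/8 + (1/8)*4**2 = -5/8 + (1/8)*16 = -5/8 + 2 = 11/8)
y(m, g) = 1
425834/W(-30) + 387106/y(k, 74) = 425834/(11/8) + 387106/1 = 425834*(8/11) + 387106*1 = 3406672/11 + 387106 = 7664838/11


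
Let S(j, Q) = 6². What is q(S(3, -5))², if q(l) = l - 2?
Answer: 1156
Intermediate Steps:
S(j, Q) = 36
q(l) = -2 + l
q(S(3, -5))² = (-2 + 36)² = 34² = 1156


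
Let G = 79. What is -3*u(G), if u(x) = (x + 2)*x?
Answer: -19197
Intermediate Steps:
u(x) = x*(2 + x) (u(x) = (2 + x)*x = x*(2 + x))
-3*u(G) = -3*79*(2 + 79) = -3*79*81 = -3*6399 = -1*19197 = -19197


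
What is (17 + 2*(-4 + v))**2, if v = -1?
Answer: 49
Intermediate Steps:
(17 + 2*(-4 + v))**2 = (17 + 2*(-4 - 1))**2 = (17 + 2*(-5))**2 = (17 - 10)**2 = 7**2 = 49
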